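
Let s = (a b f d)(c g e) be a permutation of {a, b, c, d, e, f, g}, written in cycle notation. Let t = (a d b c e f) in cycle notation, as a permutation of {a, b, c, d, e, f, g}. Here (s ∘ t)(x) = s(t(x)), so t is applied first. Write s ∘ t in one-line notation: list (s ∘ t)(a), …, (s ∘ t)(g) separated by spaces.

For each element, apply t then s: a → d → a; b → c → g; c → e → c; d → b → f; e → f → d; f → a → b; g → g → e.
So s ∘ t in one-line form is a g c f d b e.

a g c f d b e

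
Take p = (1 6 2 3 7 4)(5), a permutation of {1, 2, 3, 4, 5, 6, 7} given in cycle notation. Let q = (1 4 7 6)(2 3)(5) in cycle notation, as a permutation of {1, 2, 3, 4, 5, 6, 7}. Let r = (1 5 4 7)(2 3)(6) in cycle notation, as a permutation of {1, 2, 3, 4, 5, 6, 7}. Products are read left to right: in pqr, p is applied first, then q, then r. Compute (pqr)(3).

Apply the permutations in order: p(3) = 7, then q(7) = 6, then r(6) = 6. So (pqr)(3) = 6.

6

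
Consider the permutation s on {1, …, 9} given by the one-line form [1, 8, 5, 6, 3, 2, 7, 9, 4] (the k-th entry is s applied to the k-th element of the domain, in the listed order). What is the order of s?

10

Decomposing into disjoint cycles gives cycle lengths 5, 2, 1, 1.
The order is lcm(5, 2) = 10.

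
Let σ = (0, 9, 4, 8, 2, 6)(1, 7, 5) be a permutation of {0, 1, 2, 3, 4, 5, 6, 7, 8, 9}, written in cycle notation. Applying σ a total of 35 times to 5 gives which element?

5 lies in the 3-cycle (1, 7, 5).
Since the cycle has length 3, σ^35 acts on it the same as σ^2 (35 mod 3 = 2).
Advancing 2 steps from 5: 5 → 1 → 7.

7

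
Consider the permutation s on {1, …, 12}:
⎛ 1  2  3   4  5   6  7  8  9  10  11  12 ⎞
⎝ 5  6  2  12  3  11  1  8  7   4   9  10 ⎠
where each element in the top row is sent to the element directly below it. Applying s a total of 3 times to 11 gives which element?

Tracing 11 → 9 → … returns to 11 after 8 steps, so 11 lies in an 8-cycle (1 5 3 2 6 11 9 7).
Advancing 3 steps from 11: 11 → 9 → 7 → 1.

1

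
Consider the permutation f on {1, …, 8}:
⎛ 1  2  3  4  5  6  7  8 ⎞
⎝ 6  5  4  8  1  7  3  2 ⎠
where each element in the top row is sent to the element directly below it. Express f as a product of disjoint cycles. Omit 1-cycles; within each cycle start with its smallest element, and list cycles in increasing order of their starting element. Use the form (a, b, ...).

(1, 6, 7, 3, 4, 8, 2, 5)

Iterating f from 1 gives 1 → 6 → 7 → 3 → 4 → 8 → 2 → 5 → 1; that is the 8-cycle (1, 6, 7, 3, 4, 8, 2, 5).
Continuing from each remaining unvisited element yields (1, 6, 7, 3, 4, 8, 2, 5).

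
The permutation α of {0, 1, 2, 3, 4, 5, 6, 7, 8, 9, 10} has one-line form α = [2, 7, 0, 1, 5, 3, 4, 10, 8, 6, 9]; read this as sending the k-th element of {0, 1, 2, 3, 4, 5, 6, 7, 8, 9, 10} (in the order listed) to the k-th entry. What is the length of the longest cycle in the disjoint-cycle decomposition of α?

Decomposing into disjoint cycles gives (0, 2)(1, 7, 10, 9, 6, 4, 5, 3); the longest has length 8.

8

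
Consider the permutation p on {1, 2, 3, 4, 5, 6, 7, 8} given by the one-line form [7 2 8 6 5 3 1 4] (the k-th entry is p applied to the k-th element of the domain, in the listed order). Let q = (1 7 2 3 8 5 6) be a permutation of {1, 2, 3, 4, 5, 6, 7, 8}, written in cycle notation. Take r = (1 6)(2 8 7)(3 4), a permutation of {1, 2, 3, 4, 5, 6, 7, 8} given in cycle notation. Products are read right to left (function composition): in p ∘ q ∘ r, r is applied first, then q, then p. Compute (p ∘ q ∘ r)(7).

8

Chase 7: r(7) = 2; q(2) = 3; p(3) = 8. Hence (p ∘ q ∘ r)(7) = 8.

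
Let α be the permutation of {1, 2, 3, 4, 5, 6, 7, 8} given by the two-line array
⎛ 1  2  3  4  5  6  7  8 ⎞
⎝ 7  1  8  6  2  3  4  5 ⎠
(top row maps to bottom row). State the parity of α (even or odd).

odd

In disjoint-cycle form the cycle lengths are 8.
A cycle is odd iff its length is even; α has 1 even-length cycle, so sgn(α) = (−1)^1 and α is odd.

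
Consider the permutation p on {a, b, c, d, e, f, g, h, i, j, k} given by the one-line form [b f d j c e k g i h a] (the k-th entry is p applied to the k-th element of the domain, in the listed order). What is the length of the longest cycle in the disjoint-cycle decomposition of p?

10

Decomposing into disjoint cycles gives (a, b, f, e, c, d, j, h, g, k); the longest has length 10.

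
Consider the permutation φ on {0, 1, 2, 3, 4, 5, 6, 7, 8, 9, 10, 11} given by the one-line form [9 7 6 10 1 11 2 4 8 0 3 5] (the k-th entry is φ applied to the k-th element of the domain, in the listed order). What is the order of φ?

6

Decomposing into disjoint cycles gives cycle lengths 3, 2, 2, 2, 2, 1.
Since disjoint cycles commute, ord(φ) = lcm(3, 2, 2, 2, 2) = 6.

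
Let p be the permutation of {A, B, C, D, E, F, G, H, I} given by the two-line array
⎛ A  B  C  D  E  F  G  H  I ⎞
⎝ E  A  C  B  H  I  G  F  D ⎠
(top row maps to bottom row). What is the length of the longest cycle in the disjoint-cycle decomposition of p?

Decomposing into disjoint cycles gives (A E H F I D B); the longest has length 7.

7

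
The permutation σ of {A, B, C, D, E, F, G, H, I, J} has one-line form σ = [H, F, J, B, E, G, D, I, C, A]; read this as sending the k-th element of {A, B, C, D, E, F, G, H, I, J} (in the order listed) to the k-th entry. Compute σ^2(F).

Tracing F → G → … returns to F after 4 steps, so F lies in a 4-cycle (B, F, G, D).
Advancing 2 steps from F: F → G → D.

D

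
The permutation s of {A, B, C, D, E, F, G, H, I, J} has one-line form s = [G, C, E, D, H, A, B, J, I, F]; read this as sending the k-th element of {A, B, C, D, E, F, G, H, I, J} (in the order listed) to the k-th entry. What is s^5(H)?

B

Tracing H → J → … returns to H after 8 steps, so H lies in an 8-cycle (A G B C E H J F).
Stepping 5 places around the cycle: H → J → F → A → G → B.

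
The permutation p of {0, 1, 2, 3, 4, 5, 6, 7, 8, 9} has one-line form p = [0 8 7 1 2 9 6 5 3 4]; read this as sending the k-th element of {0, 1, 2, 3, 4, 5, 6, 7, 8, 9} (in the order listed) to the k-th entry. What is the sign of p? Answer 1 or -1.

1

In disjoint-cycle form the cycle lengths are 5, 3, 1, 1.
A cycle is odd iff its length is even; p has 0 even-length cycles, so sgn(p) = (−1)^0 and p is even.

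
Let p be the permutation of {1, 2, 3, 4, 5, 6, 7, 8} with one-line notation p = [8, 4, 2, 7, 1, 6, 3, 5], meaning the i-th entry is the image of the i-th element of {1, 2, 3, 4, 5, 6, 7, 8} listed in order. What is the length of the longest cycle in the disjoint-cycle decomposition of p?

Decomposing into disjoint cycles gives (1 8 5)(2 4 7 3); the longest has length 4.

4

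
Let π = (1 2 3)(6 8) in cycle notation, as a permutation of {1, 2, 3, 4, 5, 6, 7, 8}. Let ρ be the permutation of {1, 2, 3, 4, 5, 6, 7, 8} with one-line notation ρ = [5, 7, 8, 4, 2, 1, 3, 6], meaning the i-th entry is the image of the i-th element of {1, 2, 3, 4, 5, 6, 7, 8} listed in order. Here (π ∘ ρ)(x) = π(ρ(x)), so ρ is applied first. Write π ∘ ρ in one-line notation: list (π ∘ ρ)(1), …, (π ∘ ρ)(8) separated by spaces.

5 7 6 4 3 2 1 8

(π ∘ ρ)(x) = π(ρ(x)). Computing each image: π(ρ(1)) = π(5) = 5, π(ρ(2)) = π(7) = 7, π(ρ(3)) = π(8) = 6, π(ρ(4)) = π(4) = 4, π(ρ(5)) = π(2) = 3, π(ρ(6)) = π(1) = 2, π(ρ(7)) = π(3) = 1, π(ρ(8)) = π(6) = 8.
Hence π ∘ ρ = [5 7 6 4 3 2 1 8].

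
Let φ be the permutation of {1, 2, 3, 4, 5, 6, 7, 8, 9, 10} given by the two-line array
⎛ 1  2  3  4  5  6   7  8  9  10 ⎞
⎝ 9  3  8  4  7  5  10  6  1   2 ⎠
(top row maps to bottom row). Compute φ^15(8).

6

Tracing 8 → 6 → … returns to 8 after 7 steps, so 8 lies in a 7-cycle (2, 3, 8, 6, 5, 7, 10).
On a 7-cycle, φ^7 is the identity, so φ^15 = φ^1 there (15 ≡ 1 mod 7).
Advancing 1 step from 8: 8 → 6.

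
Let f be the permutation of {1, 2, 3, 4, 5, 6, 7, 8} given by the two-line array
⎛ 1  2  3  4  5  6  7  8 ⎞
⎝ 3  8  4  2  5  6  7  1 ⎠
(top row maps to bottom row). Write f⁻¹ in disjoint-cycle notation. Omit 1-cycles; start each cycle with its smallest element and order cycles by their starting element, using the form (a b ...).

(1 8 2 4 3)

First write f in disjoint cycles: (1 3 4 2 8).
Reversing each cycle (and rotating so the smallest element leads) gives f⁻¹ = (1 8 2 4 3).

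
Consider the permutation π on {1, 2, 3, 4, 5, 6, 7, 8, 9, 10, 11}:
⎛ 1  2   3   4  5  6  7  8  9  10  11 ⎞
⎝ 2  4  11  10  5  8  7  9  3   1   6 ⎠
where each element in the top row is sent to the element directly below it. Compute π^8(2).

2

Tracing 2 → 4 → … returns to 2 after 4 steps, so 2 lies in a 4-cycle (1, 2, 4, 10).
On a 4-cycle, π^4 is the identity, so π^8 = π^0 there (8 ≡ 0 mod 4).
So π^8(2) = 2.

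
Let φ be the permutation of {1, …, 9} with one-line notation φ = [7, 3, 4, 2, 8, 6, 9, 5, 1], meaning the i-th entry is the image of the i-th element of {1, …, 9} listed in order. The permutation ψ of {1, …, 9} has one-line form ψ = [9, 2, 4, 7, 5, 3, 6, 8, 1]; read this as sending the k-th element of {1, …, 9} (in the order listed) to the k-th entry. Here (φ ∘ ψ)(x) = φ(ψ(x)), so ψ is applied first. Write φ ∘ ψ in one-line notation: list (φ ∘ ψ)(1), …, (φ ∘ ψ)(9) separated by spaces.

(φ ∘ ψ)(x) = φ(ψ(x)). Computing each image: φ(ψ(1)) = φ(9) = 1, φ(ψ(2)) = φ(2) = 3, φ(ψ(3)) = φ(4) = 2, φ(ψ(4)) = φ(7) = 9, φ(ψ(5)) = φ(5) = 8, φ(ψ(6)) = φ(3) = 4, φ(ψ(7)) = φ(6) = 6, φ(ψ(8)) = φ(8) = 5, φ(ψ(9)) = φ(1) = 7.
Hence φ ∘ ψ = [1 3 2 9 8 4 6 5 7].

1 3 2 9 8 4 6 5 7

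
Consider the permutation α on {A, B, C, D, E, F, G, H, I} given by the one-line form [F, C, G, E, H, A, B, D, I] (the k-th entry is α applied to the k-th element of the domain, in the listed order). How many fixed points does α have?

The fixed points (elements with α(x) = x) are {I}, so there is 1.

1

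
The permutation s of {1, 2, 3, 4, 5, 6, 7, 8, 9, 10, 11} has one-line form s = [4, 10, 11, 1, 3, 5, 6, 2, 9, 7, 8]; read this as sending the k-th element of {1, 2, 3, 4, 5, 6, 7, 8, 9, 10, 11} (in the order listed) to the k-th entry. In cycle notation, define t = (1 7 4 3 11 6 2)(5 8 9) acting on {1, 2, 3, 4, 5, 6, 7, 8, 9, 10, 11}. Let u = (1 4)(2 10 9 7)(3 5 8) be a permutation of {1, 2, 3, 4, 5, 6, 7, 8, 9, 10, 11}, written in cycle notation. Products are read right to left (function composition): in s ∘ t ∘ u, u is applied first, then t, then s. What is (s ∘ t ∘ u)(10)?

3

Chase 10: u(10) = 9; t(9) = 5; s(5) = 3. Hence (s ∘ t ∘ u)(10) = 3.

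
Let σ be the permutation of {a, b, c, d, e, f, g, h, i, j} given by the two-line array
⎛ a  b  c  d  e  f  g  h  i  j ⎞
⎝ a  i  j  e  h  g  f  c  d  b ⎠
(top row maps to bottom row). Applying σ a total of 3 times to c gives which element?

Tracing c → j → … returns to c after 7 steps, so c lies in a 7-cycle (b, i, d, e, h, c, j).
Advancing 3 steps from c: c → j → b → i.

i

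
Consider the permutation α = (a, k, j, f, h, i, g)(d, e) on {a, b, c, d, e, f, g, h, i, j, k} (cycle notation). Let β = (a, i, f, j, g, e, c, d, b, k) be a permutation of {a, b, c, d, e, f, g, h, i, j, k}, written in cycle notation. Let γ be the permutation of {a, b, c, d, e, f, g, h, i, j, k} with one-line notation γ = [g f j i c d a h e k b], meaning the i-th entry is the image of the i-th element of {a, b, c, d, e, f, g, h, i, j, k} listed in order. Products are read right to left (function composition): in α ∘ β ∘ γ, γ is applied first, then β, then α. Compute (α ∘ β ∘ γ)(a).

d

Chase a: γ(a) = g; β(g) = e; α(e) = d. Hence (α ∘ β ∘ γ)(a) = d.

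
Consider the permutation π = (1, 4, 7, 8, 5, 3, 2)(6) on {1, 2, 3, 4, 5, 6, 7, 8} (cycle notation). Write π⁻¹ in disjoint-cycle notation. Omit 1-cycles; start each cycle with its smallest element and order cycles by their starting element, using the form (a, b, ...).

(1, 2, 3, 5, 8, 7, 4)

Inverting a permutation written in cycle notation just reverses the order within every cycle.
Reversing each cycle of π and rotating so the smallest element leads gives (1, 2, 3, 5, 8, 7, 4).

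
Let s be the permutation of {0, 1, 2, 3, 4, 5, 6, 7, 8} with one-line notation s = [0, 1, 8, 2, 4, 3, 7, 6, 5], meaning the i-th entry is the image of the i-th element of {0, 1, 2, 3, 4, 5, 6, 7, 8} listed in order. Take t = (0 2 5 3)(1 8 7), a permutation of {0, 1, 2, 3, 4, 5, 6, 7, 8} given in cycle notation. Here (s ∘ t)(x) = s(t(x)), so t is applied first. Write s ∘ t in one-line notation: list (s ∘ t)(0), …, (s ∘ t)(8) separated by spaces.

8 5 3 0 4 2 7 1 6

Chase each element through t then s: 0 → 2 → 8; 1 → 8 → 5; 2 → 5 → 3; 3 → 0 → 0; 4 → 4 → 4; 5 → 3 → 2; 6 → 6 → 7; 7 → 1 → 1; 8 → 7 → 6.
So s ∘ t in one-line form is 8 5 3 0 4 2 7 1 6.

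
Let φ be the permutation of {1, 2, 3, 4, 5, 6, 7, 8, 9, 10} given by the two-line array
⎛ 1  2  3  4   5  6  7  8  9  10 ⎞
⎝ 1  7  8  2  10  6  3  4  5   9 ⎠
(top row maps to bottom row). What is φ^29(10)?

Tracing 10 → 9 → … returns to 10 after 3 steps, so 10 lies in a 3-cycle (5, 10, 9).
Since the cycle has length 3, φ^29 acts on it the same as φ^2 (29 mod 3 = 2).
Stepping 2 places around the cycle: 10 → 9 → 5.

5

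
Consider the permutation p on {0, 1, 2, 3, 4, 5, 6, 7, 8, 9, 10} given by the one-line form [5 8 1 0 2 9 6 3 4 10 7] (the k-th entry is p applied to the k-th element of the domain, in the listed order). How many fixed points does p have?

The fixed points (elements with p(x) = x) are {6}, so there is 1.

1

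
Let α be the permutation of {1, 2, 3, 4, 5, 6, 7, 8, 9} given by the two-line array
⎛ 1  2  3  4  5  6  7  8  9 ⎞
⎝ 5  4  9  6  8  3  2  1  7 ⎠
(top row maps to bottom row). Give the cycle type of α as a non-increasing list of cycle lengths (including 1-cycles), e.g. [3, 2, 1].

[6, 3]

The disjoint cycles are (1 5 8)(2 4 6 3 9 7), with lengths 6, 3 in non-increasing order.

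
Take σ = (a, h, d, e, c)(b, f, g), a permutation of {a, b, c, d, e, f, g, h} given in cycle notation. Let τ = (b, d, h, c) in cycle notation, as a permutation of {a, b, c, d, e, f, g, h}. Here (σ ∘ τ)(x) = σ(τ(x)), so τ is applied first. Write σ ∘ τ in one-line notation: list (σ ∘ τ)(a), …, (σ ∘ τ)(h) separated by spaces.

h e f d c g b a

Chase each element through τ then σ: a → a → h; b → d → e; c → b → f; d → h → d; e → e → c; f → f → g; g → g → b; h → c → a.
Collecting the images, σ ∘ τ = [h e f d c g b a].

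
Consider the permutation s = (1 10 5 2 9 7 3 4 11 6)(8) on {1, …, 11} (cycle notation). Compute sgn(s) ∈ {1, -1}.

The cycle lengths are 10, 1.
A cycle of length ℓ contributes ℓ−1 transpositions, so s is a product of 9 transpositions — odd.

-1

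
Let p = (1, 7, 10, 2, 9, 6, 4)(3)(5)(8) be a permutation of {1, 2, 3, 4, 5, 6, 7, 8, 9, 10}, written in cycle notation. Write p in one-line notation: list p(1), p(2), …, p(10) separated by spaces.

Image by image: 1→7, 2→9, 3→3, 4→1, 5→5, 6→4, 7→10, 8→8, 9→6, 10→2.
Listing these in domain order gives 7 9 3 1 5 4 10 8 6 2.

7 9 3 1 5 4 10 8 6 2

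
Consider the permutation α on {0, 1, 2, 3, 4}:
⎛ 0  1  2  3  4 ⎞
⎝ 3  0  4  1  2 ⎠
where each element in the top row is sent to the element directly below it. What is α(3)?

The entry below 3 in the array is 1, so α(3) = 1.

1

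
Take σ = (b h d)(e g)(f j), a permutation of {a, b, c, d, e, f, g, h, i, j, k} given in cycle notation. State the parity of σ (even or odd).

even

The cycle lengths are 3, 2, 2, 1, 1, 1, 1.
A cycle is odd iff its length is even; σ has 2 even-length cycles, so sgn(σ) = (−1)^2 and σ is even.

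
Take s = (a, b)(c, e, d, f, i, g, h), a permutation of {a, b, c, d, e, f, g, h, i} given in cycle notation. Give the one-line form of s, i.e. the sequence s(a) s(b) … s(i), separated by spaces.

Reading each image from the cycles: a↦b, b↦a, c↦e, d↦f, e↦d, f↦i, g↦h, h↦c, i↦g.
So the one-line form is b a e f d i h c g.

b a e f d i h c g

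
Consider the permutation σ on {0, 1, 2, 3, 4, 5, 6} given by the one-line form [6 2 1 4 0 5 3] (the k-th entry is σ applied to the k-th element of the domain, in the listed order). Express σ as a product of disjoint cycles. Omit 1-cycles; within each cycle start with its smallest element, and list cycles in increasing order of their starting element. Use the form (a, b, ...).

From 0: 0 → 6 → 3 → 4 → 0, closing the cycle (0, 6, 3, 4).
Continuing from each remaining unvisited element yields (0, 6, 3, 4)(1, 2).

(0, 6, 3, 4)(1, 2)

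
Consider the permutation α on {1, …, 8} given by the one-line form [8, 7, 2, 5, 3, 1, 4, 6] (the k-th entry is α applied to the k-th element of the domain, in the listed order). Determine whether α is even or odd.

In disjoint-cycle form the cycle lengths are 5, 3.
A cycle is odd iff its length is even; α has 0 even-length cycles, so sgn(α) = (−1)^0 and α is even.

even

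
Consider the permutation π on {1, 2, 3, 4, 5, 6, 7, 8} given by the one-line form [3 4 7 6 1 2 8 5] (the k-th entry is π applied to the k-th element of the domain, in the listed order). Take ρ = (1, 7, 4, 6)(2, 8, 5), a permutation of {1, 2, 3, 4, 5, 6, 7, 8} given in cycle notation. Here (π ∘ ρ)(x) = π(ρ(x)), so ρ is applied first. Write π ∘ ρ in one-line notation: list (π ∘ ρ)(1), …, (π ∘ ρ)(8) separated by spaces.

8 5 7 2 4 3 6 1

Chase each element through ρ then π: 1 → 7 → 8; 2 → 8 → 5; 3 → 3 → 7; 4 → 6 → 2; 5 → 2 → 4; 6 → 1 → 3; 7 → 4 → 6; 8 → 5 → 1.
Collecting the images, π ∘ ρ = [8 5 7 2 4 3 6 1].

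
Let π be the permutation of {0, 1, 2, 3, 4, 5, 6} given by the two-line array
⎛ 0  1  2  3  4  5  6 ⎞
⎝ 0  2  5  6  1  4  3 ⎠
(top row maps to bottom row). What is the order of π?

Decomposing into disjoint cycles gives cycle lengths 4, 2, 1.
Since disjoint cycles commute, ord(π) = lcm(4, 2) = 4.

4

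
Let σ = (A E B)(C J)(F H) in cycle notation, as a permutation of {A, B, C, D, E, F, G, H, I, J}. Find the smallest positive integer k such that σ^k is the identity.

The cycle type of σ is (3, 2, 2, 1, 1, 1).
Since disjoint cycles commute, ord(σ) = lcm(3, 2, 2) = 6.

6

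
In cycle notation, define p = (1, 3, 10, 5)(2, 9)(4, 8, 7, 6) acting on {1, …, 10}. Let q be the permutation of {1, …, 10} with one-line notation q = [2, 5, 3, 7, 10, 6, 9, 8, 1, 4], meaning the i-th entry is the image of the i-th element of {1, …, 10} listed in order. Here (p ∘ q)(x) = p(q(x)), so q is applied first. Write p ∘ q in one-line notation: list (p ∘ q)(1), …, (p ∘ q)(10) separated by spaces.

For each element, apply q then p: 1 → 2 → 9; 2 → 5 → 1; 3 → 3 → 10; 4 → 7 → 6; 5 → 10 → 5; 6 → 6 → 4; 7 → 9 → 2; 8 → 8 → 7; 9 → 1 → 3; 10 → 4 → 8.
Collecting the images, p ∘ q = [9 1 10 6 5 4 2 7 3 8].

9 1 10 6 5 4 2 7 3 8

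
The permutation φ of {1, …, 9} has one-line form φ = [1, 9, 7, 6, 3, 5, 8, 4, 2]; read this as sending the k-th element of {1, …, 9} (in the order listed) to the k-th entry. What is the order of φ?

The disjoint-cycle form of φ has cycle lengths 6, 2, 1.
The order of φ is the least common multiple of its cycle lengths: lcm(6, 2) = 6.

6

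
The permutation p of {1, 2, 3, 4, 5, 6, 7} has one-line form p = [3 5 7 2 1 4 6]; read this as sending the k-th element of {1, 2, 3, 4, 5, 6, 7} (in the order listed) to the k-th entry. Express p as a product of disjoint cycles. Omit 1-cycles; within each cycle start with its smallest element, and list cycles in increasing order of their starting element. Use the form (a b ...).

Start at 1 and follow images: 1 → 3 → 7 → 6 → 4 → 2 → 5 → 1, giving the cycle (1 3 7 6 4 2 5).
Repeating from the next unused element and collecting all non-trivial cycles gives (1 3 7 6 4 2 5).

(1 3 7 6 4 2 5)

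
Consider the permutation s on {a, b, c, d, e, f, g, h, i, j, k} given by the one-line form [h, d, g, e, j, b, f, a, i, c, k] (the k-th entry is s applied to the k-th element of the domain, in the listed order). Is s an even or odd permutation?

In disjoint-cycle form the cycle lengths are 7, 2, 1, 1.
A cycle is odd iff its length is even; s has 1 even-length cycle, so sgn(s) = (−1)^1 and s is odd.

odd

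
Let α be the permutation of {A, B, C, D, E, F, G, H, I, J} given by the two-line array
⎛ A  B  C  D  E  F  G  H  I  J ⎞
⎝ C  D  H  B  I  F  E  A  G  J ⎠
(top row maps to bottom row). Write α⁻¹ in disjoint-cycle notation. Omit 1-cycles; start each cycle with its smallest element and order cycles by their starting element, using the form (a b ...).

First write α in disjoint cycles: (A C H)(B D)(E I G).
The inverse reverses every cycle; in canonical form, α⁻¹ = (A H C)(B D)(E G I).

(A H C)(B D)(E G I)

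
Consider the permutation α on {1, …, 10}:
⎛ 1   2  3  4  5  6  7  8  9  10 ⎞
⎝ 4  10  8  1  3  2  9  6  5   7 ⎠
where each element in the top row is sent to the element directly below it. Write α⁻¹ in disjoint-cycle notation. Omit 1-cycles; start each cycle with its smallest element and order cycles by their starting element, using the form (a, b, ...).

The cycle decomposition of α is (1, 4)(2, 10, 7, 9, 5, 3, 8, 6).
The inverse reverses every cycle; in canonical form, α⁻¹ = (1, 4)(2, 6, 8, 3, 5, 9, 7, 10).

(1, 4)(2, 6, 8, 3, 5, 9, 7, 10)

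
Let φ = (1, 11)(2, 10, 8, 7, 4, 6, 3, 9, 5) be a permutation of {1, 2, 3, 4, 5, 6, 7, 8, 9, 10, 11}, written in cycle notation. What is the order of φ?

The cycle type of φ is (9, 2).
The order of φ is the least common multiple of its cycle lengths: lcm(9, 2) = 18.

18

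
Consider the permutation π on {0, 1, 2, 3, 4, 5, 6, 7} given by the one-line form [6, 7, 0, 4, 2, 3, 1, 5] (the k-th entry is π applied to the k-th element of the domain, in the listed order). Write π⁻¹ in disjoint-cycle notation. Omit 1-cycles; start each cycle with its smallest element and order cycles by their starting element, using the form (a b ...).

(0 2 4 3 5 7 1 6)

First write π in disjoint cycles: (0 6 1 7 5 3 4 2).
The inverse reverses every cycle; in canonical form, π⁻¹ = (0 2 4 3 5 7 1 6).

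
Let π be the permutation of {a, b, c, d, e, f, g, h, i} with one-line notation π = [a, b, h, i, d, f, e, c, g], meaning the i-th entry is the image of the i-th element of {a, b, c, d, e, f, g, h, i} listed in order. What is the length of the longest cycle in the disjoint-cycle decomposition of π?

4

Decomposing into disjoint cycles gives (c, h)(d, i, g, e); the longest has length 4.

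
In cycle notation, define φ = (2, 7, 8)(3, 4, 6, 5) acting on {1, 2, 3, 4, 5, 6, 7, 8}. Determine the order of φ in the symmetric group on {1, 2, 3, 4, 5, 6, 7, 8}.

The disjoint cycles have lengths 4, 3, 1.
The order of φ is the least common multiple of its cycle lengths: lcm(4, 3) = 12.

12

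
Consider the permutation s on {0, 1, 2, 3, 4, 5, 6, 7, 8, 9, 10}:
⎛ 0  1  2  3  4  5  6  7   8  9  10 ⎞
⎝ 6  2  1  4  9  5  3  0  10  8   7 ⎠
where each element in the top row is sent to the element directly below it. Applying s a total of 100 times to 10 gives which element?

3

Tracing 10 → 7 → … returns to 10 after 8 steps, so 10 lies in an 8-cycle (0, 6, 3, 4, 9, 8, 10, 7).
Since the cycle has length 8, s^100 acts on it the same as s^4 (100 mod 8 = 4).
Advancing 4 steps from 10: 10 → 7 → 0 → 6 → 3.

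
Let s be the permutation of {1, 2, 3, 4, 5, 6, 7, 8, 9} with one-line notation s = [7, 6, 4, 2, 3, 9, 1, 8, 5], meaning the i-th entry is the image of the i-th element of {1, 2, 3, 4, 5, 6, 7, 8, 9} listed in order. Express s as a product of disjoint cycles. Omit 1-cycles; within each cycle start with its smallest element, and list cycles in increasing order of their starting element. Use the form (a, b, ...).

(1, 7)(2, 6, 9, 5, 3, 4)

Iterating s from 1 gives 1 → 7 → 1; that is the 2-cycle (1, 7).
Repeating from the next unused element and collecting all non-trivial cycles gives (1, 7)(2, 6, 9, 5, 3, 4).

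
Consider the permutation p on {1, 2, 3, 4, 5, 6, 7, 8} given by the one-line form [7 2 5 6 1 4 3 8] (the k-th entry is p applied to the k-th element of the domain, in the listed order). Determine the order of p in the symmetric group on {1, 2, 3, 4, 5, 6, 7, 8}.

The disjoint-cycle form of p has cycle lengths 4, 2, 1, 1.
Since disjoint cycles commute, ord(p) = lcm(4, 2) = 4.

4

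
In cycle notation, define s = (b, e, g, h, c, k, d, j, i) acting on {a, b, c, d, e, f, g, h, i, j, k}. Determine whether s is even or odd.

even

The cycle lengths are 9, 1, 1.
A cycle of length ℓ contributes ℓ−1 transpositions, so s is a product of 8 transpositions — even.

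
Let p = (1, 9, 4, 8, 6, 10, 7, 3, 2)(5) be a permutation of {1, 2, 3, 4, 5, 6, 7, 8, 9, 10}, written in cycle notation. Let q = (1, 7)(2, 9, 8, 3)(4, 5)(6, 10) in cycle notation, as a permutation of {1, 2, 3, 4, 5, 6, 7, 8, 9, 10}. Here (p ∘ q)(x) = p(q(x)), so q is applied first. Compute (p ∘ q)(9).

q(9) = 8, then p(8) = 6; composing gives (p ∘ q)(9) = 6.

6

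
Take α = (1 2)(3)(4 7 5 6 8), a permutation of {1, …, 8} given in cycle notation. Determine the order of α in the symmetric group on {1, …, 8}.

The cycle type of α is (5, 2, 1).
Since disjoint cycles commute, ord(α) = lcm(5, 2) = 10.

10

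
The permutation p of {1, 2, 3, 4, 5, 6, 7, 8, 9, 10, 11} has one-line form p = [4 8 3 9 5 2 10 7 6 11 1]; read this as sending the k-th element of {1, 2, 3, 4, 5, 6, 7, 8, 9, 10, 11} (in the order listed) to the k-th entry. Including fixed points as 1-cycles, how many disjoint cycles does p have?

3

The cycle decomposition is (1 4 9 6 2 8 7 10 11)(3)(5), which has 3 cycles (counting 1-cycles).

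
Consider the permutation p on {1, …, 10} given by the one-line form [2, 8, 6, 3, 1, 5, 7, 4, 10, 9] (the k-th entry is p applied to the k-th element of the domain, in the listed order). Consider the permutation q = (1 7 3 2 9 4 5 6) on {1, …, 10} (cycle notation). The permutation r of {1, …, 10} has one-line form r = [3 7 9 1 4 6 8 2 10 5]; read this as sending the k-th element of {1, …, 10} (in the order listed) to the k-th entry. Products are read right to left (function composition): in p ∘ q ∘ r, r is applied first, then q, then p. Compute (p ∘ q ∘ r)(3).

3

(p ∘ q ∘ r)(3) = p(q(r(3))). r(3) = 9, then q(9) = 4, then p(4) = 3, so the result is 3.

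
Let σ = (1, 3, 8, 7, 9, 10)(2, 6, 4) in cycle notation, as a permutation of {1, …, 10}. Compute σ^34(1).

9

1 lies in the 6-cycle (1, 3, 8, 7, 9, 10).
Powers repeat with period 6 on this cycle, and 34 mod 6 = 4, so σ^34(1) = σ^4(1).
Advancing 4 steps from 1: 1 → 3 → 8 → 7 → 9.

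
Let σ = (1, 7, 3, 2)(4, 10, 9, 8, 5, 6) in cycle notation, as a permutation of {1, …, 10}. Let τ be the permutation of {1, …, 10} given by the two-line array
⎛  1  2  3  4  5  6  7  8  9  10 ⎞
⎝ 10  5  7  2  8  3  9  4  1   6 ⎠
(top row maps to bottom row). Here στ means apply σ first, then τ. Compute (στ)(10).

(στ)(10) = τ(σ(10)). σ(10) = 9, then τ(9) = 1. So (στ)(10) = 1.

1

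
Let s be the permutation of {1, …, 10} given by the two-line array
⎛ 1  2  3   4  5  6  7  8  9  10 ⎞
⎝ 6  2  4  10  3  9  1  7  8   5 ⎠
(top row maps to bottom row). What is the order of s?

20

Writing s as disjoint cycles, the cycle lengths are 5, 4, 1.
The order of s is the least common multiple of its cycle lengths: lcm(5, 4) = 20.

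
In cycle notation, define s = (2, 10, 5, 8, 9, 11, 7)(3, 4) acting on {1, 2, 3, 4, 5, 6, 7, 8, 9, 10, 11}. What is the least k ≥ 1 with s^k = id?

14

The cycle type of s is (7, 2, 1, 1).
The order is lcm(7, 2) = 14.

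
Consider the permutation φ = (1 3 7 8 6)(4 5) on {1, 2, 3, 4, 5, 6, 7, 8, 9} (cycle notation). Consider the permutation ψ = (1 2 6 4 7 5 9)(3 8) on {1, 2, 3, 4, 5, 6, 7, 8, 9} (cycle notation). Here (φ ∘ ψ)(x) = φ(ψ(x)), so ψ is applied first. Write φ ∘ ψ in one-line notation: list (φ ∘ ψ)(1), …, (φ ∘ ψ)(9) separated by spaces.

2 1 6 8 9 5 4 7 3

For each element, apply ψ then φ: 1 → 2 → 2; 2 → 6 → 1; 3 → 8 → 6; 4 → 7 → 8; 5 → 9 → 9; 6 → 4 → 5; 7 → 5 → 4; 8 → 3 → 7; 9 → 1 → 3.
Collecting the images, φ ∘ ψ = [2 1 6 8 9 5 4 7 3].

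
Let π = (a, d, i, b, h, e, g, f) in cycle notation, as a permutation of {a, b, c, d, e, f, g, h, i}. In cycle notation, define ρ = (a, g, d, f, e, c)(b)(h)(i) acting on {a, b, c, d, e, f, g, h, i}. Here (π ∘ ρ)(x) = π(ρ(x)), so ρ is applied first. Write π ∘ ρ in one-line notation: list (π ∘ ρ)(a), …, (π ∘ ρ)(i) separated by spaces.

f h d a c g i e b

For each element, apply ρ then π: a → g → f; b → b → h; c → a → d; d → f → a; e → c → c; f → e → g; g → d → i; h → h → e; i → i → b.
Collecting the images, π ∘ ρ = [f h d a c g i e b].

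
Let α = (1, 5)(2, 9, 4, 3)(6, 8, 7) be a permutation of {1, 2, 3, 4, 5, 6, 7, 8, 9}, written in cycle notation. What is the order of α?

The disjoint cycles have lengths 4, 3, 2.
Since disjoint cycles commute, ord(α) = lcm(4, 3, 2) = 12.

12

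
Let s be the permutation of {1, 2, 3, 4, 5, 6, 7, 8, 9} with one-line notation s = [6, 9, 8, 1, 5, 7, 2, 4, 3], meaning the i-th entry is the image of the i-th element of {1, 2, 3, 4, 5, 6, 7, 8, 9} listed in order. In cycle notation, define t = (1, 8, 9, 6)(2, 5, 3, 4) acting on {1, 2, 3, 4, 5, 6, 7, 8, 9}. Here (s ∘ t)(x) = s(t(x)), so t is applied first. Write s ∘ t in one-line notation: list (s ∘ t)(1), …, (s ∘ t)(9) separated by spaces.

(s ∘ t)(x) = s(t(x)). Computing each image: s(t(1)) = s(8) = 4, s(t(2)) = s(5) = 5, s(t(3)) = s(4) = 1, s(t(4)) = s(2) = 9, s(t(5)) = s(3) = 8, s(t(6)) = s(1) = 6, s(t(7)) = s(7) = 2, s(t(8)) = s(9) = 3, s(t(9)) = s(6) = 7.
Hence s ∘ t = [4 5 1 9 8 6 2 3 7].

4 5 1 9 8 6 2 3 7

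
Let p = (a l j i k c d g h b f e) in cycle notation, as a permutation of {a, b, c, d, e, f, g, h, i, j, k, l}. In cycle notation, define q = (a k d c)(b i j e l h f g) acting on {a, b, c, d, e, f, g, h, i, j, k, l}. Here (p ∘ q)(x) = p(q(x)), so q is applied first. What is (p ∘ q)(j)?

a

q(j) = e, then p(e) = a; composing gives (p ∘ q)(j) = a.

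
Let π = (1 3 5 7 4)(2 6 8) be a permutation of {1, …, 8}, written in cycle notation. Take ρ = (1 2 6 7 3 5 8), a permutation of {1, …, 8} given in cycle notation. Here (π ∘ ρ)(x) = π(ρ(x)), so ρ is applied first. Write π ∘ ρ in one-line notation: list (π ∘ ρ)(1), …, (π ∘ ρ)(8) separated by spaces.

6 8 7 1 2 4 5 3

(π ∘ ρ)(x) = π(ρ(x)). Computing each image: π(ρ(1)) = π(2) = 6, π(ρ(2)) = π(6) = 8, π(ρ(3)) = π(5) = 7, π(ρ(4)) = π(4) = 1, π(ρ(5)) = π(8) = 2, π(ρ(6)) = π(7) = 4, π(ρ(7)) = π(3) = 5, π(ρ(8)) = π(1) = 3.
Hence π ∘ ρ = [6 8 7 1 2 4 5 3].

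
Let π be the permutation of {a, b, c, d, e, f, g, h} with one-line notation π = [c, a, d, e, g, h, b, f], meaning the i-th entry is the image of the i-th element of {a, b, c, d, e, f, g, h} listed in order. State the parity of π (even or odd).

In disjoint-cycle form the cycle lengths are 6, 2.
A cycle of length ℓ contributes ℓ−1 transpositions, so π is a product of 5 + 1 = 6 transpositions — even.

even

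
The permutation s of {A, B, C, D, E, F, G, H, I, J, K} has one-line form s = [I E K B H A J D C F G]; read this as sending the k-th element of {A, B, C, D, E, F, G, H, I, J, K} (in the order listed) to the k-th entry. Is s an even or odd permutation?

odd

In disjoint-cycle form the cycle lengths are 7, 4.
A cycle is odd iff its length is even; s has 1 even-length cycle, so sgn(s) = (−1)^1 and s is odd.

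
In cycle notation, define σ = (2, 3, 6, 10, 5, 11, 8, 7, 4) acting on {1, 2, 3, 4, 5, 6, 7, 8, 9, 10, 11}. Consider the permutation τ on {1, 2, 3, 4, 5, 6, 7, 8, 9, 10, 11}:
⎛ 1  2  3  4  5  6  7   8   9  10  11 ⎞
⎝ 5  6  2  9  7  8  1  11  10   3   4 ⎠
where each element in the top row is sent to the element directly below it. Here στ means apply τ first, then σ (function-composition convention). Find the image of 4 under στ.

First apply τ: τ(4) = 9, then σ(9) = 9. Thus (στ)(4) = 9.

9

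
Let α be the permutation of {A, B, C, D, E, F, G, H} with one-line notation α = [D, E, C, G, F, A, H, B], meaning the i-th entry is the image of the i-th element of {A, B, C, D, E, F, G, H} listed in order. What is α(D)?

G

D is element number 4 of the domain, and entry number 4 of the one-line form is G, so α(D) = G.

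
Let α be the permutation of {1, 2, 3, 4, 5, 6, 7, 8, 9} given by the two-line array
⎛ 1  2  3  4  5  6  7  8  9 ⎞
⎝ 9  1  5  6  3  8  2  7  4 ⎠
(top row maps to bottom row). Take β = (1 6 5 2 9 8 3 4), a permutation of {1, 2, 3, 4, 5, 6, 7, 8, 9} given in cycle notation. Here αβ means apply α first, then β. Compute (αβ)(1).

8

First apply α: α(1) = 9, then β(9) = 8. Thus (αβ)(1) = 8.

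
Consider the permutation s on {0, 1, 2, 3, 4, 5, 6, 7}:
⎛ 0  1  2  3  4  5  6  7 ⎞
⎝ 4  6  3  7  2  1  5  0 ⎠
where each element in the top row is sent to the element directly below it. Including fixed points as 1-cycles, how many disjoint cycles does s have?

The cycle decomposition is (0, 4, 2, 3, 7)(1, 6, 5), which has 2 cycles (counting 1-cycles).

2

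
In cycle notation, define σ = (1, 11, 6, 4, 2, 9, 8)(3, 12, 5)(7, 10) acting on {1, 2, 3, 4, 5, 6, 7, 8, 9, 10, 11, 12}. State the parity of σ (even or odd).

odd

The cycle lengths are 7, 3, 2.
A cycle of length ℓ contributes ℓ−1 transpositions, so σ is a product of 6 + 2 + 1 = 9 transpositions — odd.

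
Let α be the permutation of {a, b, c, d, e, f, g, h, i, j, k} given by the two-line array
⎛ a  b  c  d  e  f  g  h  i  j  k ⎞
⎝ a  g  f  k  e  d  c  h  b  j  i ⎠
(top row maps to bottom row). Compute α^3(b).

Tracing b → g → … returns to b after 7 steps, so b lies in a 7-cycle (b, g, c, f, d, k, i).
Advancing 3 steps from b: b → g → c → f.

f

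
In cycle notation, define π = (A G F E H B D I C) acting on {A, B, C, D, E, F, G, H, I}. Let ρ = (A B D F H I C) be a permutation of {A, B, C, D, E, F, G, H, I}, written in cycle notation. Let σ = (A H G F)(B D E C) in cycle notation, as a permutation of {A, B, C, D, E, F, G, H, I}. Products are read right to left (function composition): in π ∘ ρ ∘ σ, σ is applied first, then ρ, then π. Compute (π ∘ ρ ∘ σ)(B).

Chase B: σ(B) = D; ρ(D) = F; π(F) = E. Hence (π ∘ ρ ∘ σ)(B) = E.

E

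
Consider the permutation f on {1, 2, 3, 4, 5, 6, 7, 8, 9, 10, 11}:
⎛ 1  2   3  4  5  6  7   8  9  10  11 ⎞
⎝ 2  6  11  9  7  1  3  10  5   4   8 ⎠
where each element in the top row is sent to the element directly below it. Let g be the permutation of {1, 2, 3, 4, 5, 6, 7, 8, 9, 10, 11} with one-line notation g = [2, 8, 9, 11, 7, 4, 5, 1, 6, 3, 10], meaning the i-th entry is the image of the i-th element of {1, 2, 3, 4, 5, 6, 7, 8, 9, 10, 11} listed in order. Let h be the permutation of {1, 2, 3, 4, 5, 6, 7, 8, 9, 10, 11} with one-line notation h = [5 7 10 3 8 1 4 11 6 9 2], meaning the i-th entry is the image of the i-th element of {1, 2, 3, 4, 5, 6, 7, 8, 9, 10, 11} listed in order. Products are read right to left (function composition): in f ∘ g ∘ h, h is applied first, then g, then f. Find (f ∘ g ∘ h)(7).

(f ∘ g ∘ h)(7) = f(g(h(7))). h(7) = 4, then g(4) = 11, then f(11) = 8, so the result is 8.

8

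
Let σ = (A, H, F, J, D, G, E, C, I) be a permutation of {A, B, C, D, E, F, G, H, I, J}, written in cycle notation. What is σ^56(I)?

H

I lies in the 9-cycle (A, H, F, J, D, G, E, C, I).
Powers repeat with period 9 on this cycle, and 56 mod 9 = 2, so σ^56(I) = σ^2(I).
Stepping 2 places around the cycle: I → A → H.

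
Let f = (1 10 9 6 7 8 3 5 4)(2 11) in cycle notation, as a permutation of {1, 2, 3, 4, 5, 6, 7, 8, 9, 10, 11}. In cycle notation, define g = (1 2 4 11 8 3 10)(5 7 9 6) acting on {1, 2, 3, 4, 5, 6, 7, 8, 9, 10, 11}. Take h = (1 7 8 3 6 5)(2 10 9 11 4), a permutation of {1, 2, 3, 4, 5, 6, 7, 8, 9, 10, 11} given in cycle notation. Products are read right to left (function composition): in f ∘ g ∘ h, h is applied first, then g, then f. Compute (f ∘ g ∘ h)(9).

(f ∘ g ∘ h)(9) = f(g(h(9))). h(9) = 11, then g(11) = 8, then f(8) = 3, so the result is 3.

3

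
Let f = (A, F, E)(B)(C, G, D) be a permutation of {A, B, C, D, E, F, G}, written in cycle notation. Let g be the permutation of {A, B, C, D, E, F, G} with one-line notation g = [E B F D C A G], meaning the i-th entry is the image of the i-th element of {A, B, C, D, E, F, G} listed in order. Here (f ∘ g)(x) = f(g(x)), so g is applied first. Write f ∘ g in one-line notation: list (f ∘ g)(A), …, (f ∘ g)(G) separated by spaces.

(f ∘ g)(x) = f(g(x)). Computing each image: f(g(A)) = f(E) = A, f(g(B)) = f(B) = B, f(g(C)) = f(F) = E, f(g(D)) = f(D) = C, f(g(E)) = f(C) = G, f(g(F)) = f(A) = F, f(g(G)) = f(G) = D.
Hence f ∘ g = [A B E C G F D].

A B E C G F D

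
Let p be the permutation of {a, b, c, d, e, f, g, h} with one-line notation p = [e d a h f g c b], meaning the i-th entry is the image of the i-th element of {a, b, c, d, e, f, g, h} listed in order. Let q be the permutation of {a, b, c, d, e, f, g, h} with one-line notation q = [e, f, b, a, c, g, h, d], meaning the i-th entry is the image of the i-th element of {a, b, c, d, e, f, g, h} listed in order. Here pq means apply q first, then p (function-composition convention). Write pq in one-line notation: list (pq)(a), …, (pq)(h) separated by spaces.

f g d e a c b h

(pq)(x) = p(q(x)). Computing each image: p(q(a)) = p(e) = f, p(q(b)) = p(f) = g, p(q(c)) = p(b) = d, p(q(d)) = p(a) = e, p(q(e)) = p(c) = a, p(q(f)) = p(g) = c, p(q(g)) = p(h) = b, p(q(h)) = p(d) = h.
Hence pq = [f g d e a c b h].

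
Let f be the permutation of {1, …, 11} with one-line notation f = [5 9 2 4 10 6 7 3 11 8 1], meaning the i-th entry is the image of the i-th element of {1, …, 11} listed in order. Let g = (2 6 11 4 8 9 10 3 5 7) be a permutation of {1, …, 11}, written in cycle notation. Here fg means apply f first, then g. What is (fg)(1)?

7

f(1) = 5, then g(5) = 7; composing gives (fg)(1) = 7.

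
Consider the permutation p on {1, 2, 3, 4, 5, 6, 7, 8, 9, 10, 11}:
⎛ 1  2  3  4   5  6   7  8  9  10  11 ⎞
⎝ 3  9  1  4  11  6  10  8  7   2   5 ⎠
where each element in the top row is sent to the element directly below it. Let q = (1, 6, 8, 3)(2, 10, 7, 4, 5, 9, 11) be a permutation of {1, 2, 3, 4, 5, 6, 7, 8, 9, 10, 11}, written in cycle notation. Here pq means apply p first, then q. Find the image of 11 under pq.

p(11) = 5, then q(5) = 9; composing gives (pq)(11) = 9.

9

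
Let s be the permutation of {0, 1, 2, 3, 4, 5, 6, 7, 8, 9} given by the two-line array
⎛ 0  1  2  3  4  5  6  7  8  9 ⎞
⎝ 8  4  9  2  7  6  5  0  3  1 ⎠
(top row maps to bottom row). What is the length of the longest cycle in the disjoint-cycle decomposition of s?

Decomposing into disjoint cycles gives (0 8 3 2 9 1 4 7)(5 6); the longest has length 8.

8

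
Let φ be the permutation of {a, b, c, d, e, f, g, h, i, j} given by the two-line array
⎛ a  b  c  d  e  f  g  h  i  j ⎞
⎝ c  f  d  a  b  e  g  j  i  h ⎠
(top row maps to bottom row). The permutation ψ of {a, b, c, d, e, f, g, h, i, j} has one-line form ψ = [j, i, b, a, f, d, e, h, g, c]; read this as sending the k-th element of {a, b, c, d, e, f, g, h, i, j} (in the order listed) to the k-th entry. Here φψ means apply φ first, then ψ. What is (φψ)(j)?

h

(φψ)(j) = ψ(φ(j)). φ(j) = h, then ψ(h) = h. So (φψ)(j) = h.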